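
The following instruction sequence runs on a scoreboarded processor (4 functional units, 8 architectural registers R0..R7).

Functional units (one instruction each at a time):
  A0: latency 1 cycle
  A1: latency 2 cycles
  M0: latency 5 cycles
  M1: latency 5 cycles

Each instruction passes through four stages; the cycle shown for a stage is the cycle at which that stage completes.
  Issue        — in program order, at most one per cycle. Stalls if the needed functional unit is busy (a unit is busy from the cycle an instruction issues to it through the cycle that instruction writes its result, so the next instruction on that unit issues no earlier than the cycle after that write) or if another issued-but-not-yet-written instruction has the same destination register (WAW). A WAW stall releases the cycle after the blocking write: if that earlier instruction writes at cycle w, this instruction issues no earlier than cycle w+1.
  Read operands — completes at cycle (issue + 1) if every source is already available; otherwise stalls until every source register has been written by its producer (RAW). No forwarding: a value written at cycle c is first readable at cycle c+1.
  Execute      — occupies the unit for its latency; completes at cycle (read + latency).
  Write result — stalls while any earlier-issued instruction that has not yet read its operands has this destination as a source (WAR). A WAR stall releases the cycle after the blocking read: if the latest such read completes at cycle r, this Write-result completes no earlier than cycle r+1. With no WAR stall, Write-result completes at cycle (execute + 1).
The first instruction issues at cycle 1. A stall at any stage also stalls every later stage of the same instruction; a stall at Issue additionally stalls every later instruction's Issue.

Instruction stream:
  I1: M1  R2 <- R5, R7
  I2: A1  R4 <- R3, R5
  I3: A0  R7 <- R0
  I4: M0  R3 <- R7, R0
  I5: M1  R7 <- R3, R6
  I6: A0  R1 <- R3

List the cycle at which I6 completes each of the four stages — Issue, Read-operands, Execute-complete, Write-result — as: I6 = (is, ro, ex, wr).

I6 = (10, 14, 15, 16)

t=1  I1 issues→M1
t=2  I1 reads; I2 issues→A1
t=3  I2 reads; I3 issues→A0
t=4  I3 reads; I4 issues→M0
t=5  I2 exec-done; I3 exec-done
t=6  I2 writes R4; I3 writes R7
t=7  I1 exec-done; I4 reads
t=8  I1 writes R2
t=9  I5 issues→M1
t=10  I6 issues→A0
t=12  I4 exec-done
t=13  I4 writes R3
t=14  I5 reads; I6 reads
t=15  I6 exec-done
t=16  I6 writes R1
t=19  I5 exec-done
t=20  I5 writes R7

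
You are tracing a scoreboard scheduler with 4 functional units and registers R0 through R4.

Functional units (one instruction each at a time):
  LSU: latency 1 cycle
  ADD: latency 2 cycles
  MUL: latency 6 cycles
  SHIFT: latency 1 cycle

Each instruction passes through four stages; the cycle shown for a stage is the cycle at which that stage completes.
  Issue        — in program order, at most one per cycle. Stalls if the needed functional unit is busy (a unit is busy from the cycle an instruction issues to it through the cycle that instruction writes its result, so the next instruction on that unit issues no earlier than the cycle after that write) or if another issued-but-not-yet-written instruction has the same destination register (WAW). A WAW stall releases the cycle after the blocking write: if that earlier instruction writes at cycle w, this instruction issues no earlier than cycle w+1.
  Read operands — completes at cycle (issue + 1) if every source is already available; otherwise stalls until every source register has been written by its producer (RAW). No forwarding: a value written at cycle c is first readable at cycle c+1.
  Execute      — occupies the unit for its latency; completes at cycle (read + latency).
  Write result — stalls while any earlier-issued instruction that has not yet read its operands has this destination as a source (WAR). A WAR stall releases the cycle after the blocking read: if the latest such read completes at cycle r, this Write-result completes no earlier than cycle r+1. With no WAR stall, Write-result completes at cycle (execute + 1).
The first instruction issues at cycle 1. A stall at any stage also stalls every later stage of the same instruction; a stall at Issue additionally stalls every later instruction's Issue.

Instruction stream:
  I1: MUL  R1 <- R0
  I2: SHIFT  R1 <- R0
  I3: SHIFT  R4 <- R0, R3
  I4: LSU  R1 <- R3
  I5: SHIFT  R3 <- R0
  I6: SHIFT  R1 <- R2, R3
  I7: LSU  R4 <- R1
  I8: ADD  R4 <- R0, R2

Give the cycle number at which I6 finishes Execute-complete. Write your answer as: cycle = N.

cycle = 24

I1 -> (1, 2, 8, 9)
I2 -> (10, 11, 12, 13)  // WAW R1: wait I1 write@9
I3 -> (14, 15, 16, 17)  // struct: SHIFT busy until I2 writes@13
I4 -> (15, 16, 17, 18)
I5 -> (18, 19, 20, 21)  // struct: SHIFT busy until I3 writes@17
I6 -> (22, 23, 24, 25)  // struct: SHIFT busy until I5 writes@21
I7 -> (23, 26, 27, 28)  // RAW R1: wait I6 write@25
I8 -> (29, 30, 32, 33)  // WAW R4: wait I7 write@28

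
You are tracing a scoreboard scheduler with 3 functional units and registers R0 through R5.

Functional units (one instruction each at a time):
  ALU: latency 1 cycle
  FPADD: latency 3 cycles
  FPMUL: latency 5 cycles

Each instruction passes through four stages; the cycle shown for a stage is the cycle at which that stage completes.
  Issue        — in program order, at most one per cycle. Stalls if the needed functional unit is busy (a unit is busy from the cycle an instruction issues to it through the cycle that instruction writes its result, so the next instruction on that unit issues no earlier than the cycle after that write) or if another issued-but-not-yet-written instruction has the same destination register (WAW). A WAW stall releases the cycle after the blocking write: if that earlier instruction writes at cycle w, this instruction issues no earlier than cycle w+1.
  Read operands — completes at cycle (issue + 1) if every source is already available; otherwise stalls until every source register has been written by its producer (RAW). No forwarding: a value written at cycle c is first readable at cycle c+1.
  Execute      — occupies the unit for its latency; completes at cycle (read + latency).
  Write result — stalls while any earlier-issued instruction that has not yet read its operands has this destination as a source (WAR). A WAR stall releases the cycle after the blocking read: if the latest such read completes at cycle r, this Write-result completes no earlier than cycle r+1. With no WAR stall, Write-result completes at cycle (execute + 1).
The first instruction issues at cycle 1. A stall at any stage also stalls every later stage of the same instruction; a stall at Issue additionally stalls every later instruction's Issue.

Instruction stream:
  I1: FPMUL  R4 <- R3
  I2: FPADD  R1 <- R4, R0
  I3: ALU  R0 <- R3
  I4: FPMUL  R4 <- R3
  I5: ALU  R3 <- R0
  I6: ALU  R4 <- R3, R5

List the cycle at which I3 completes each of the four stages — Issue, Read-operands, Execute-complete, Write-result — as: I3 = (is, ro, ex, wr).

I3 = (3, 4, 5, 10)

[1] I1→FPMUL
[2] I1 RO; I2→FPADD
[3] I3→ALU
[4] I3 RO
[5] I3 EX
[7] I1 EX
[8] I1 WR R4
[9] I2 RO; I4→FPMUL
[10] I3 WR R0; I4 RO
[11] I5→ALU
[12] I2 EX; I5 RO
[13] I2 WR R1; I5 EX
[14] I5 WR R3
[15] I4 EX
[16] I4 WR R4
[17] I6→ALU
[18] I6 RO
[19] I6 EX
[20] I6 WR R4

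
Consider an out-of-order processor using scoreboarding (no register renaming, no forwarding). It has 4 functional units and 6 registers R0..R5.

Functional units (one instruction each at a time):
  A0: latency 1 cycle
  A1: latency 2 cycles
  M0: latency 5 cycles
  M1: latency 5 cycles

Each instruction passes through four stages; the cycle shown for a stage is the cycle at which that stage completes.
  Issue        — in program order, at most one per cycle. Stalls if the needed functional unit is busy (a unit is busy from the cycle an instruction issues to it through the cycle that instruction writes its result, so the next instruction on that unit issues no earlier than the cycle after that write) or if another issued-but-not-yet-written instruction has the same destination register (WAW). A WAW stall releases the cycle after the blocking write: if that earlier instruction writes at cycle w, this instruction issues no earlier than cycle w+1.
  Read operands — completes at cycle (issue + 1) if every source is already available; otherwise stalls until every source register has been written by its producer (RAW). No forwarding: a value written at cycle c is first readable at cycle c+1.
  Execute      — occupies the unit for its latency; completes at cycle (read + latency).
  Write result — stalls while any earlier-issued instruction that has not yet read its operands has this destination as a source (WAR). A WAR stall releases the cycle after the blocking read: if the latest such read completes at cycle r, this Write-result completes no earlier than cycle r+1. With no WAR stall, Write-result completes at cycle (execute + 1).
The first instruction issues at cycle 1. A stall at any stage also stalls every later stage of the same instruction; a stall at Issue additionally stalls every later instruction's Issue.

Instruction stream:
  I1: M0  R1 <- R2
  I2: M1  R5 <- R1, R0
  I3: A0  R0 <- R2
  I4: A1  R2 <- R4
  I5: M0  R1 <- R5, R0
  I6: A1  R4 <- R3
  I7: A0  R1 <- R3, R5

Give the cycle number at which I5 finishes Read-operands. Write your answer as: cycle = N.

cycle = 16

  I1 | 1 | 2 | 7 | 8
  I2 | 2 | 9 | 14 | 15   RAW R1: wait I1 write@8
  I3 | 3 | 4 | 5 | 10   WAR R0: wait I2 read@9
  I4 | 4 | 5 | 7 | 8
  I5 | 9 | 16 | 21 | 22   struct: M0 busy until I1 writes@8 · RAW R5: wait I2 write@15
  I6 | 10 | 11 | 13 | 14
  I7 | 23 | 24 | 25 | 26   WAW R1: wait I5 write@22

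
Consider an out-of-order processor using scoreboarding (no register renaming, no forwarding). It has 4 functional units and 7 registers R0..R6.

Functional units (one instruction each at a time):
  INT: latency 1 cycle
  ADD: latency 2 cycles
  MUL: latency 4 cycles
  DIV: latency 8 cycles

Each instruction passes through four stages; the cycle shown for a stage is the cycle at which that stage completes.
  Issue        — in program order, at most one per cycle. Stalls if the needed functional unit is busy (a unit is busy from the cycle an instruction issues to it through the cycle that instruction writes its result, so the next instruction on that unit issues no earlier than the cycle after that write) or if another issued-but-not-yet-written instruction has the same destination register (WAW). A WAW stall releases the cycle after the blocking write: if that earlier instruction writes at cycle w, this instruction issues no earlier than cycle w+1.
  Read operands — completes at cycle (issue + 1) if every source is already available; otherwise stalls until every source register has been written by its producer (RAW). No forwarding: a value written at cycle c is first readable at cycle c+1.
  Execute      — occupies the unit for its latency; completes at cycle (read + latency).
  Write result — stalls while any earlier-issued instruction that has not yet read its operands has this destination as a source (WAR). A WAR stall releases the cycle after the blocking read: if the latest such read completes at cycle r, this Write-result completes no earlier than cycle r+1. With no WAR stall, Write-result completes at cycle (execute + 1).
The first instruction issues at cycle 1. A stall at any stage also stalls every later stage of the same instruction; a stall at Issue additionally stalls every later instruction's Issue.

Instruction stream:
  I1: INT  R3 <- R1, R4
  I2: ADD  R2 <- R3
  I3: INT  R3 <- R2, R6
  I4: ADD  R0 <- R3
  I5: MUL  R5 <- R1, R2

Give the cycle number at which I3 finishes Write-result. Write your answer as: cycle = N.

cycle = 11

I1 -> (1, 2, 3, 4)
I2 -> (2, 5, 7, 8)  // RAW R3: wait I1 write@4
I3 -> (5, 9, 10, 11)  // struct: INT busy until I1 writes@4, RAW R2: wait I2 write@8
I4 -> (9, 12, 14, 15)  // struct: ADD busy until I2 writes@8, RAW R3: wait I3 write@11
I5 -> (10, 11, 15, 16)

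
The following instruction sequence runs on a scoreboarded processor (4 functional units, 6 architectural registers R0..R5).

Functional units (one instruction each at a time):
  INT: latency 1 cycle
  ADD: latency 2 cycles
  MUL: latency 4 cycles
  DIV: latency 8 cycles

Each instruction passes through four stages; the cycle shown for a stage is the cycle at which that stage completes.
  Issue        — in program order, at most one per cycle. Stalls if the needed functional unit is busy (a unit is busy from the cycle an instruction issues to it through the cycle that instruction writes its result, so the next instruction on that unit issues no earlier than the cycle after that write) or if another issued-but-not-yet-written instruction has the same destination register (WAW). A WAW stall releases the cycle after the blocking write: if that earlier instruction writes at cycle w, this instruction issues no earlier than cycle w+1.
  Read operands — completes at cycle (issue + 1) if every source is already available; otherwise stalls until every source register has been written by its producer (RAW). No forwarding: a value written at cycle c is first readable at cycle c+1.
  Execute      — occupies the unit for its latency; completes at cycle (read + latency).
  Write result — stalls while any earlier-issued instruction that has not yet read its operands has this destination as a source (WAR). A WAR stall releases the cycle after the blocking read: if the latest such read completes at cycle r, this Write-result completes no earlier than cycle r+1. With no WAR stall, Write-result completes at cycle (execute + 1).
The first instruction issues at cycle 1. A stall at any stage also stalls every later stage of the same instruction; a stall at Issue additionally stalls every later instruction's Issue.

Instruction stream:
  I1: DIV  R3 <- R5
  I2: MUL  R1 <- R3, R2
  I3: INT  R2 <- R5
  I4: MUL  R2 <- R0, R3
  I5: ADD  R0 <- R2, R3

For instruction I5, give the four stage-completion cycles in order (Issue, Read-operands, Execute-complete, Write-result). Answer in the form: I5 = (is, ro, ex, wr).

cycle 1: I1→DIV
cycle 2: I1 RO, I2→MUL
cycle 3: I3→INT
cycle 4: I3 RO
cycle 5: I3 EX
cycle 10: I1 EX
cycle 11: I1 WR R3
cycle 12: I2 RO
cycle 13: I3 WR R2
cycle 16: I2 EX
cycle 17: I2 WR R1
cycle 18: I4→MUL
cycle 19: I4 RO, I5→ADD
cycle 23: I4 EX
cycle 24: I4 WR R2
cycle 25: I5 RO
cycle 27: I5 EX
cycle 28: I5 WR R0

I5 = (19, 25, 27, 28)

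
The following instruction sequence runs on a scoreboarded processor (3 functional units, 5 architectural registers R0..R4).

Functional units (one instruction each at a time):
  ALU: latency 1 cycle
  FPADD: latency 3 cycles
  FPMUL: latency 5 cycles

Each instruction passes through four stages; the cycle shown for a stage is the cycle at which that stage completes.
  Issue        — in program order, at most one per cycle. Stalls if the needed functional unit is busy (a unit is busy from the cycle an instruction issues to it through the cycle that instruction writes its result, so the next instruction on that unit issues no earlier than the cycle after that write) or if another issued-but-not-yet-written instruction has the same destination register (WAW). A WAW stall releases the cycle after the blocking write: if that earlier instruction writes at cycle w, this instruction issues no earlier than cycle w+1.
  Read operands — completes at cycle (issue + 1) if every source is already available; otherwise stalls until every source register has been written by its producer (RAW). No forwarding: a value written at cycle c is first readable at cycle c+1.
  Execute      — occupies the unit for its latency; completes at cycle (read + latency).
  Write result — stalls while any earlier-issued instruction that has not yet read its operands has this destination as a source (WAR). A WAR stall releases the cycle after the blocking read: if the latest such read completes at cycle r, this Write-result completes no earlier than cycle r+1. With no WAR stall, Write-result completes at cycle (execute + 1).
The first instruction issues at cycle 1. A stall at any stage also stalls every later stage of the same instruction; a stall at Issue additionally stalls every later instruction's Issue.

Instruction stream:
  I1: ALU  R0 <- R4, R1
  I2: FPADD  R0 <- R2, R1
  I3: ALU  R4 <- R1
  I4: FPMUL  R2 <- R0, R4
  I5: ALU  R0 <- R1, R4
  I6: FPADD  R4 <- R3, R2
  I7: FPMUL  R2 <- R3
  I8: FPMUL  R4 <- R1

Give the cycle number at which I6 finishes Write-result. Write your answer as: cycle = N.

I1  is:1  ro:2  ex:3  wr:4
I2  is:5  ro:6  ex:9  wr:10  — WAW R0: wait I1 write@4
I3  is:6  ro:7  ex:8  wr:9
I4  is:7  ro:11  ex:16  wr:17  — RAW R0: wait I2 write@10
I5  is:11  ro:12  ex:13  wr:14  — WAW R0: wait I2 write@10
I6  is:12  ro:18  ex:21  wr:22  — RAW R2: wait I4 write@17
I7  is:18  ro:19  ex:24  wr:25  — struct: FPMUL busy until I4 writes@17
I8  is:26  ro:27  ex:32  wr:33  — struct: FPMUL busy until I7 writes@25

cycle = 22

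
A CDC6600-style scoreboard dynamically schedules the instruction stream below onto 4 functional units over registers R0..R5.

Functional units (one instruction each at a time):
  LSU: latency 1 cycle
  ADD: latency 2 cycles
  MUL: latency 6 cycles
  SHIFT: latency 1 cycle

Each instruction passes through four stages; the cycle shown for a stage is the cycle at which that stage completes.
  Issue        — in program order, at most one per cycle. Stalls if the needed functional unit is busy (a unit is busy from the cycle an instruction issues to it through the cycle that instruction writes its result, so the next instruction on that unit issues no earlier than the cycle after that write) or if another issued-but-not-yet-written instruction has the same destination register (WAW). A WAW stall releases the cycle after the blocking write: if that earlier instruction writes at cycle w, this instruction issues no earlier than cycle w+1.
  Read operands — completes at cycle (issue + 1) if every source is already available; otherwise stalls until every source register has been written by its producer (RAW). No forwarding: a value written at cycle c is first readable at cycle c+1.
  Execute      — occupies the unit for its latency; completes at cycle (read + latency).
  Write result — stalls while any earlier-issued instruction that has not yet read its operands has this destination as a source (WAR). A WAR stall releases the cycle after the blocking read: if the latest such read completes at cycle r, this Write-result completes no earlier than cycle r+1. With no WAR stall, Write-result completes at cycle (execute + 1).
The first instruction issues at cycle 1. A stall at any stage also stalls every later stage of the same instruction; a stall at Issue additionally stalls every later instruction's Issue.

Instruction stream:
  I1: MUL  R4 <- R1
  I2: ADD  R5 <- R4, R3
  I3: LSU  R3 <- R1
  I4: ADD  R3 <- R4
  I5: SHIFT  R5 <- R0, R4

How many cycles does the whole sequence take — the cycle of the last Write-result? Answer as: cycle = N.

cycle = 18

cycle 1: I1→MUL
cycle 2: I1 RO; I2→ADD
cycle 3: I3→LSU
cycle 4: I3 RO
cycle 5: I3 EX
cycle 8: I1 EX
cycle 9: I1 WR R4
cycle 10: I2 RO
cycle 11: I3 WR R3
cycle 12: I2 EX
cycle 13: I2 WR R5
cycle 14: I4→ADD
cycle 15: I4 RO; I5→SHIFT
cycle 16: I5 RO
cycle 17: I4 EX; I5 EX
cycle 18: I4 WR R3; I5 WR R5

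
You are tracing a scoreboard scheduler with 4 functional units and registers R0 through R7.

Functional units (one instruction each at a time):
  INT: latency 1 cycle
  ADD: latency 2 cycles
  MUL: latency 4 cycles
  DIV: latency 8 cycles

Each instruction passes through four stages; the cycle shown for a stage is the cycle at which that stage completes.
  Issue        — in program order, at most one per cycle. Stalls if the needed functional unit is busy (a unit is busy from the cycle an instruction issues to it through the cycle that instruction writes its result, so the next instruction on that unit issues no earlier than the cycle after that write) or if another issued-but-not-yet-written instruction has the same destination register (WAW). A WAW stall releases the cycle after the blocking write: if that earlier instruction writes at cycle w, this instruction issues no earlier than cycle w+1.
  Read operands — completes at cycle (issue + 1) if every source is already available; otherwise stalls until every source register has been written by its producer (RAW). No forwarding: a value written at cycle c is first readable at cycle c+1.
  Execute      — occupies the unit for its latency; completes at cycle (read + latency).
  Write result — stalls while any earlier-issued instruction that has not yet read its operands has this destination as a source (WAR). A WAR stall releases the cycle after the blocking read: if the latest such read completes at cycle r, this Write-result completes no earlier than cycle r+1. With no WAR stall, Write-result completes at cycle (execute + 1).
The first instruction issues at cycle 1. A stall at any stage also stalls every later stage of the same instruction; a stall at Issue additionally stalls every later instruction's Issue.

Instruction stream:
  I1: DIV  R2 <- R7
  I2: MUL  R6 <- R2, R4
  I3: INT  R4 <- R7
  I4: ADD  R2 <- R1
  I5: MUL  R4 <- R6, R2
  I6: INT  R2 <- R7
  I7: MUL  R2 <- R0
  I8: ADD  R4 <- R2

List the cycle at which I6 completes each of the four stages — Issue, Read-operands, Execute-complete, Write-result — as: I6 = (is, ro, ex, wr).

c1: issue I1 (DIV)
c2: I1 read-ops | issue I2 (MUL)
c3: issue I3 (INT)
c4: I3 read-ops
c5: I3 finished on INT
c10: I1 finished on DIV
c11: I1→R2
c12: I2 read-ops | issue I4 (ADD)
c13: I3→R4 | I4 read-ops
c15: I4 finished on ADD
c16: I2 finished on MUL | I4→R2
c17: I2→R6
c18: issue I5 (MUL)
c19: I5 read-ops | issue I6 (INT)
c20: I6 read-ops
c21: I6 finished on INT
c22: I6→R2
c23: I5 finished on MUL
c24: I5→R4
c25: issue I7 (MUL)
c26: I7 read-ops | issue I8 (ADD)
c30: I7 finished on MUL
c31: I7→R2
c32: I8 read-ops
c34: I8 finished on ADD
c35: I8→R4

I6 = (19, 20, 21, 22)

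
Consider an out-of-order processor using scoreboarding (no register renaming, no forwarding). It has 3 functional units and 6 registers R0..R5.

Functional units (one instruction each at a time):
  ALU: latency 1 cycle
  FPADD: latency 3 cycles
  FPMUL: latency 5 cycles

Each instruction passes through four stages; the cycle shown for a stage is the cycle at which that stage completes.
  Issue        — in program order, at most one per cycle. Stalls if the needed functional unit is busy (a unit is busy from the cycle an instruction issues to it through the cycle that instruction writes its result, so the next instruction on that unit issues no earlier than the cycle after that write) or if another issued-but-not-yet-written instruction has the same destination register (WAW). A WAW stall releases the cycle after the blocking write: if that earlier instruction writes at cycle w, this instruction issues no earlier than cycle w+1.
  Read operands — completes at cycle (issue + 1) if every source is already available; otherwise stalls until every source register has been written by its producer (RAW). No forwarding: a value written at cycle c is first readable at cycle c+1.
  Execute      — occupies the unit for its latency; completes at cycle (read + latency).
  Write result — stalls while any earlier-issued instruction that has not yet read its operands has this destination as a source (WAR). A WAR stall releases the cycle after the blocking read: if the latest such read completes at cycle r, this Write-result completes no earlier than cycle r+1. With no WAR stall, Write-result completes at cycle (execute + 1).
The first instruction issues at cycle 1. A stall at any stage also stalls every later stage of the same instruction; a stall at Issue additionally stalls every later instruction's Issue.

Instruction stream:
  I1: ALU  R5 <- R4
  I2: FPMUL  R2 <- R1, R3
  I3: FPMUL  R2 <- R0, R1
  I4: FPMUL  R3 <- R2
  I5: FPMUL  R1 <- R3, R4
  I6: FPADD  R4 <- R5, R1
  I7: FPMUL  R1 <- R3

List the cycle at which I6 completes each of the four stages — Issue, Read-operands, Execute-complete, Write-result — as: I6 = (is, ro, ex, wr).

I6 = (27, 34, 37, 38)

I1: IS=1 RO=2 EX=3 WR=4
I2: IS=2 RO=3 EX=8 WR=9
I3: IS=10 RO=11 EX=16 WR=17  [struct: FPMUL busy until I2 writes@9]
I4: IS=18 RO=19 EX=24 WR=25  [struct: FPMUL busy until I3 writes@17]
I5: IS=26 RO=27 EX=32 WR=33  [struct: FPMUL busy until I4 writes@25]
I6: IS=27 RO=34 EX=37 WR=38  [RAW R1: wait I5 write@33]
I7: IS=34 RO=35 EX=40 WR=41  [struct: FPMUL busy until I5 writes@33]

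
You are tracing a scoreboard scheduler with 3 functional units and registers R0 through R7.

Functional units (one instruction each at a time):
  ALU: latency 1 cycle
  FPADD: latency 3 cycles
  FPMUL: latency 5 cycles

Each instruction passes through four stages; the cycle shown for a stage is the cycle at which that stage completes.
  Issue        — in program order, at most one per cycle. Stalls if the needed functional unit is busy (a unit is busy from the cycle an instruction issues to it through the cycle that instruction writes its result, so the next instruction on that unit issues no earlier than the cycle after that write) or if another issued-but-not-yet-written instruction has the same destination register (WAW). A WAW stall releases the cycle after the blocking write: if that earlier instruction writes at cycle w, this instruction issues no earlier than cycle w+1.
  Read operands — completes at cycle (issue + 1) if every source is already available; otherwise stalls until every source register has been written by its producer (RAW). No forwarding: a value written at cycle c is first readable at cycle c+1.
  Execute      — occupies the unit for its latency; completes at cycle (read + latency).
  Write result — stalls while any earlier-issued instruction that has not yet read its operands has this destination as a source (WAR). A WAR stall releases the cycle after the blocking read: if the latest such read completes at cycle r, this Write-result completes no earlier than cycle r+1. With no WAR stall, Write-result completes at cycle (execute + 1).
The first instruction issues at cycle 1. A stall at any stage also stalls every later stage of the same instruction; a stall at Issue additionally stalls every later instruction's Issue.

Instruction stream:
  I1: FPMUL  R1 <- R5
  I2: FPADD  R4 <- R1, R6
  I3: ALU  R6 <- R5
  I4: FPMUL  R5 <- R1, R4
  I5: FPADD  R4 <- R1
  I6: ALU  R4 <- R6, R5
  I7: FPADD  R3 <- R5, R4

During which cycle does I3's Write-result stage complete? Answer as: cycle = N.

cycle = 10

I1 -> (1, 2, 7, 8)
I2 -> (2, 9, 12, 13)  // RAW R1: wait I1 write@8
I3 -> (3, 4, 5, 10)  // WAR R6: wait I2 read@9
I4 -> (9, 14, 19, 20)  // struct: FPMUL busy until I1 writes@8, RAW R4: wait I2 write@13
I5 -> (14, 15, 18, 19)  // struct: FPADD busy until I2 writes@13
I6 -> (20, 21, 22, 23)  // WAW R4: wait I5 write@19
I7 -> (21, 24, 27, 28)  // RAW R4: wait I6 write@23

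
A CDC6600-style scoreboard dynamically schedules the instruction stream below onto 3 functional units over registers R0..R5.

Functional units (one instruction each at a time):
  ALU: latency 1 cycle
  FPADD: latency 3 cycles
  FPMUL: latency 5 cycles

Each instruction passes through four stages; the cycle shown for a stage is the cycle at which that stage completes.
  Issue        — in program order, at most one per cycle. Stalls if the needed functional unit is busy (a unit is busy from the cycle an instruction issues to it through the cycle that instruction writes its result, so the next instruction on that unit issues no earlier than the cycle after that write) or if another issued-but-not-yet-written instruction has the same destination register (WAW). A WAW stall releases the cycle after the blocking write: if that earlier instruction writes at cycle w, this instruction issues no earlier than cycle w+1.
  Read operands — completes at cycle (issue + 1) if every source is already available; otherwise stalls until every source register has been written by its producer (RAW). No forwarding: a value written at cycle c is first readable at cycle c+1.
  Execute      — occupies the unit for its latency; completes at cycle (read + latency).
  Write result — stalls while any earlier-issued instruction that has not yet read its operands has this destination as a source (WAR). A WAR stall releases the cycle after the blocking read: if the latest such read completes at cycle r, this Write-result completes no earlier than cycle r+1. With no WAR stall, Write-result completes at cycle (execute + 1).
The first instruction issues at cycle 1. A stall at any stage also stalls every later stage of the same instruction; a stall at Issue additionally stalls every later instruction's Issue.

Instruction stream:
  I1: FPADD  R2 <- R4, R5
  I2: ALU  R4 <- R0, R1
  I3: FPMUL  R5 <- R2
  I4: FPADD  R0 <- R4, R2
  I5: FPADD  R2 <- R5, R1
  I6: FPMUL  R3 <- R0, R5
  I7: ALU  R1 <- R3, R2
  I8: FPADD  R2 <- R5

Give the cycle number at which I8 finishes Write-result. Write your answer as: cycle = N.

[1] I1 dispatched to FPADD
[2] I1 operands ready | I2 dispatched to ALU
[3] I2 operands ready | I3 dispatched to FPMUL
[4] I2 complete
[5] I1 complete | R4←I2
[6] R2←I1
[7] I3 operands ready | I4 dispatched to FPADD
[8] I4 operands ready
[11] I4 complete
[12] I3 complete | R0←I4
[13] R5←I3 | I5 dispatched to FPADD
[14] I5 operands ready | I6 dispatched to FPMUL
[15] I6 operands ready | I7 dispatched to ALU
[17] I5 complete
[18] R2←I5
[19] I8 dispatched to FPADD
[20] I6 complete | I8 operands ready
[21] R3←I6
[22] I7 operands ready
[23] I7 complete | I8 complete
[24] R1←I7 | R2←I8

cycle = 24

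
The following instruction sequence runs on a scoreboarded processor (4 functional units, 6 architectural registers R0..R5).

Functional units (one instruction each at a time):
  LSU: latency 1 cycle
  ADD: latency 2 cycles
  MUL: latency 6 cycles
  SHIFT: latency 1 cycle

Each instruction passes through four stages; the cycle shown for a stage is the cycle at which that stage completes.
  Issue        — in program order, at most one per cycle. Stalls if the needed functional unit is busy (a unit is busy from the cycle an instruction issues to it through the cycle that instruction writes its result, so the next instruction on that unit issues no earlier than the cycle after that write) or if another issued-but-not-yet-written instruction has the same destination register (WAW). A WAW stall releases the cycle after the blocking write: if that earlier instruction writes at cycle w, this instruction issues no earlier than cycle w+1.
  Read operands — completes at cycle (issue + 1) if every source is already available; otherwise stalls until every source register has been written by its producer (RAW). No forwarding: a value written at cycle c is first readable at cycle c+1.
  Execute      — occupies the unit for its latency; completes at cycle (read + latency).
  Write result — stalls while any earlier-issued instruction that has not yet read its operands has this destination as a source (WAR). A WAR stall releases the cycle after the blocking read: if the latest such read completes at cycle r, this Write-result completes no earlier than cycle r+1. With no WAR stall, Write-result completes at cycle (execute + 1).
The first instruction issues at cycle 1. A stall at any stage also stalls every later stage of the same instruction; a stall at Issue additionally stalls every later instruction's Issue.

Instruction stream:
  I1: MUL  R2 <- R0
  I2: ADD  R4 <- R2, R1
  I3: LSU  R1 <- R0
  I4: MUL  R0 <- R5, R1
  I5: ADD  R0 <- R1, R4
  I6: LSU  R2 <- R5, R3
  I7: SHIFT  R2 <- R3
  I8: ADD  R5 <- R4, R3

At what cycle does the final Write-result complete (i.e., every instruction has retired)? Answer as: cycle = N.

cycle = 30

I1 -> (1, 2, 8, 9)
I2 -> (2, 10, 12, 13)  // RAW R2: wait I1 write@9
I3 -> (3, 4, 5, 11)  // WAR R1: wait I2 read@10
I4 -> (10, 12, 18, 19)  // struct: MUL busy until I1 writes@9, RAW R1: wait I3 write@11
I5 -> (20, 21, 23, 24)  // WAW R0: wait I4 write@19
I6 -> (21, 22, 23, 24)
I7 -> (25, 26, 27, 28)  // WAW R2: wait I6 write@24
I8 -> (26, 27, 29, 30)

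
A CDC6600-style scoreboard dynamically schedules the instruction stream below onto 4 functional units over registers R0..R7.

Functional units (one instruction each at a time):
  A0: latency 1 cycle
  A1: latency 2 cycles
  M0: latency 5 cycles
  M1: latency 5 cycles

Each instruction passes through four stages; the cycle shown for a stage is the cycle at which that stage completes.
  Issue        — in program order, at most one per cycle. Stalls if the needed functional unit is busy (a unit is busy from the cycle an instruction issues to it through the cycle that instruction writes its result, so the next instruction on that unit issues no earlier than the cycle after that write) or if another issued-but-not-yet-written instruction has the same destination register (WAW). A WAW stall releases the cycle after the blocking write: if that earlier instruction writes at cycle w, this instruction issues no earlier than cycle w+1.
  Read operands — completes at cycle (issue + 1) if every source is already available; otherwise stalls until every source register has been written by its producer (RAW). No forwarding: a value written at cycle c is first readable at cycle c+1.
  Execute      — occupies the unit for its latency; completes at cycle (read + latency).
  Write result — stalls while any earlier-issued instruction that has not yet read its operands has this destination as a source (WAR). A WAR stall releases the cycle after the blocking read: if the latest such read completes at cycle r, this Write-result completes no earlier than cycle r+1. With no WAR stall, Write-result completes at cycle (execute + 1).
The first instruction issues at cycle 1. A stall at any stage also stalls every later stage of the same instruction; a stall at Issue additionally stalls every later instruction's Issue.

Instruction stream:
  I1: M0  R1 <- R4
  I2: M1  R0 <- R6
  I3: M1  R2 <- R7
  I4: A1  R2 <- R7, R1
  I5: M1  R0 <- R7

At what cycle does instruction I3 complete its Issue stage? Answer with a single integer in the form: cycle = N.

cycle = 10

I1: IS=1 RO=2 EX=7 WR=8
I2: IS=2 RO=3 EX=8 WR=9
I3: IS=10 RO=11 EX=16 WR=17  [struct: M1 busy until I2 writes@9]
I4: IS=18 RO=19 EX=21 WR=22  [WAW R2: wait I3 write@17]
I5: IS=19 RO=20 EX=25 WR=26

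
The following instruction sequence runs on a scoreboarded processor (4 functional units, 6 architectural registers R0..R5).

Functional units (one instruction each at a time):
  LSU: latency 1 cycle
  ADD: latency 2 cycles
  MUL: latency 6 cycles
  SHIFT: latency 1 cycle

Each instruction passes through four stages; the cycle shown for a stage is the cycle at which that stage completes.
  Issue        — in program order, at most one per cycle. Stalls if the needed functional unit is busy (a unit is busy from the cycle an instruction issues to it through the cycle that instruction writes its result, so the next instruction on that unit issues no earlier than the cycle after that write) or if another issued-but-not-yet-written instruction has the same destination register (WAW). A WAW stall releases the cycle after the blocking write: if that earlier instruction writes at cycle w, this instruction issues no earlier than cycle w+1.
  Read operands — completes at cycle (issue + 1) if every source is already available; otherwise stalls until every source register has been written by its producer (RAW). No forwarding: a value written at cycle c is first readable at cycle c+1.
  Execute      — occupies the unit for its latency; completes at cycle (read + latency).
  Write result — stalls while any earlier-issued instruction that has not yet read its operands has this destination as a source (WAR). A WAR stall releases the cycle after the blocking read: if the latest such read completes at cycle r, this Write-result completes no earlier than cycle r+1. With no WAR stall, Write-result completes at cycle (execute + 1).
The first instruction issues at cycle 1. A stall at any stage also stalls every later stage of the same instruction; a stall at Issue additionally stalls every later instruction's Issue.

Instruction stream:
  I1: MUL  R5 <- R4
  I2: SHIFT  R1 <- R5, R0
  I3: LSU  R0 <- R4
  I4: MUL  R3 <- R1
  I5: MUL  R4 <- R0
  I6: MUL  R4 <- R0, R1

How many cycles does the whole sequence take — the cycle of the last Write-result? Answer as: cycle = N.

cycle = 38

I1 -> (1, 2, 8, 9)
I2 -> (2, 10, 11, 12)  // RAW R5: wait I1 write@9
I3 -> (3, 4, 5, 11)  // WAR R0: wait I2 read@10
I4 -> (10, 13, 19, 20)  // struct: MUL busy until I1 writes@9, RAW R1: wait I2 write@12
I5 -> (21, 22, 28, 29)  // struct: MUL busy until I4 writes@20
I6 -> (30, 31, 37, 38)  // struct: MUL busy until I5 writes@29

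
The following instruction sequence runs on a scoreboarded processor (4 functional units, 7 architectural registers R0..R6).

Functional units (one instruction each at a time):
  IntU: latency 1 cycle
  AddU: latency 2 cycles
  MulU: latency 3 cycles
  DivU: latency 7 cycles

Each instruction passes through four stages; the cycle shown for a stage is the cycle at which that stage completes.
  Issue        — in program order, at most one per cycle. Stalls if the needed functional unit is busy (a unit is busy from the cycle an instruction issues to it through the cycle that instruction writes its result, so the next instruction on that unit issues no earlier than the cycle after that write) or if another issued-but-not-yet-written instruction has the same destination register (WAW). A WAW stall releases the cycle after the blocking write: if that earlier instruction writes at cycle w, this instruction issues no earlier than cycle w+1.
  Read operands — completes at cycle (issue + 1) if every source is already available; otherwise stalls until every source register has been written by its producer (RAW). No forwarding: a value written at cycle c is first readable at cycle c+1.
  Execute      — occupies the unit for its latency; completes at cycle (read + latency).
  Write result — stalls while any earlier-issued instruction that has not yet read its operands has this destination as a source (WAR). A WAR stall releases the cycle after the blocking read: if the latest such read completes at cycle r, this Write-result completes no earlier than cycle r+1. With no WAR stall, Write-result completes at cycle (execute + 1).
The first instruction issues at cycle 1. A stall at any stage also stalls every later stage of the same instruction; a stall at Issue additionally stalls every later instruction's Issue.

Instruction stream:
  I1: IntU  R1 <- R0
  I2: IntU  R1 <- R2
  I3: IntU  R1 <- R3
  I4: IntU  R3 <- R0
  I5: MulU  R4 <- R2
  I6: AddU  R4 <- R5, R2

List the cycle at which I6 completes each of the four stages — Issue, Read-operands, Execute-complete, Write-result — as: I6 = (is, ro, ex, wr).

1) issue 1, read 2, done 3, write 4
2) issue 5, read 6, done 7, write 8  <struct: IntU busy until I1 writes@4>
3) issue 9, read 10, done 11, write 12  <struct: IntU busy until I2 writes@8>
4) issue 13, read 14, done 15, write 16  <struct: IntU busy until I3 writes@12>
5) issue 14, read 15, done 18, write 19
6) issue 20, read 21, done 23, write 24  <WAW R4: wait I5 write@19>

I6 = (20, 21, 23, 24)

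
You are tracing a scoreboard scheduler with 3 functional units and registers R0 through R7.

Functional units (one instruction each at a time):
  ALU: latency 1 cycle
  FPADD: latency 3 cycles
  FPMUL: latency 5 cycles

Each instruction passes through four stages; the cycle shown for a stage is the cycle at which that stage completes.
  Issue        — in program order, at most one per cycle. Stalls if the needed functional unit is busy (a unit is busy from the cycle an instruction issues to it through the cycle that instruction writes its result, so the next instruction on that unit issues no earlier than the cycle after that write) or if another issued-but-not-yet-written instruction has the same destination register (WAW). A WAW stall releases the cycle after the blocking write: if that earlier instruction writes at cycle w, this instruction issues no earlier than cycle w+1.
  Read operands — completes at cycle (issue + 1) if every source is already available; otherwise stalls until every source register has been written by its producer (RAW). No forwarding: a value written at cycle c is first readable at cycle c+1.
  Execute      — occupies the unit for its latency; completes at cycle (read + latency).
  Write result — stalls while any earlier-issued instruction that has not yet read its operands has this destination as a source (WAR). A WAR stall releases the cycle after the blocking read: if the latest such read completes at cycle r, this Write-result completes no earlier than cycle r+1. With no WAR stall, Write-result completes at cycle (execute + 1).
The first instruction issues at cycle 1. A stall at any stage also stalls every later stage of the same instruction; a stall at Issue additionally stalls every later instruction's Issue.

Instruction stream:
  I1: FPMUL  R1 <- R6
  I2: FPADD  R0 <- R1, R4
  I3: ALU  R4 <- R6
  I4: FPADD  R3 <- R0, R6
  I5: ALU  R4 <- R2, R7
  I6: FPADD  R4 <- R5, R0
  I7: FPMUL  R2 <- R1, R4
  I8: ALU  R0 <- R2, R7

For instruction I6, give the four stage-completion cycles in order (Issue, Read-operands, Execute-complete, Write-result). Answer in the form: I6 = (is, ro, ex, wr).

I6 = (20, 21, 24, 25)

[I1] 1/2/7/8
[I2] 2/9/12/13  (RAW R1: wait I1 write@8)
[I3] 3/4/5/10  (WAR R4: wait I2 read@9)
[I4] 14/15/18/19  (struct: FPADD busy until I2 writes@13)
[I5] 15/16/17/18
[I6] 20/21/24/25  (struct: FPADD busy until I4 writes@19)
[I7] 21/26/31/32  (RAW R4: wait I6 write@25)
[I8] 22/33/34/35  (RAW R2: wait I7 write@32)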